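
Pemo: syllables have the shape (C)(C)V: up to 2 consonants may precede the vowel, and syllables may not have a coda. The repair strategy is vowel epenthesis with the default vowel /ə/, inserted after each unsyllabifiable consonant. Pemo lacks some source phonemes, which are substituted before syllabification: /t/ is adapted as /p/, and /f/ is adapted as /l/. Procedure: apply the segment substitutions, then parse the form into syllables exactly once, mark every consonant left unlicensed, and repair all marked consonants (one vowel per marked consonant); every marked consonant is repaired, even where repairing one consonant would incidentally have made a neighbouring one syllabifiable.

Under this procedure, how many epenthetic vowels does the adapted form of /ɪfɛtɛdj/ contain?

2

After substitution the input is /ɪlɛpɛdj/.
The unsyllabifiable consonants are /d/, /j/; each receives one epenthetic vowel.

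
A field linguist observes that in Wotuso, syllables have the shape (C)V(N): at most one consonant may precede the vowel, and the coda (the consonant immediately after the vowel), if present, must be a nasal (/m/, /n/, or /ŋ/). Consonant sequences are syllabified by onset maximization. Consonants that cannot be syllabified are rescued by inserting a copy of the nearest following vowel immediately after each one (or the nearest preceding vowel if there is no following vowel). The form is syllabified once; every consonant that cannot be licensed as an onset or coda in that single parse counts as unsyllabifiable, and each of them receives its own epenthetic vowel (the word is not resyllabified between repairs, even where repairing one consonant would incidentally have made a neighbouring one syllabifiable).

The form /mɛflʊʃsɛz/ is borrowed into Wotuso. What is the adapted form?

mɛfʊlʊʃɛsɛzɛ

Under (C)V(N), the unsyllabifiable consonants are /f/, /ʃ/, /z/ (only a nasal (/m/, /n/, or /ŋ/) is licensed in coda position; onsets are limited to one consonant).
Each unlicensed consonant becomes the onset of a new syllable: /f/ → /fʊ/, /ʃ/ → /ʃɛ/, /z/ → /zɛ/.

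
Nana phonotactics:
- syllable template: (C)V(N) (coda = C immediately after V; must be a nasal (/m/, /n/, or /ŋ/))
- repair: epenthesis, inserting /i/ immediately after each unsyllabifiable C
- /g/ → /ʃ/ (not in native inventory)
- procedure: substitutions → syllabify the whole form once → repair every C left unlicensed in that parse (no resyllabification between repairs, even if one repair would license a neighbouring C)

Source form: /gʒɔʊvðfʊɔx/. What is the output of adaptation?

ʃiʒɔʊviðifʊɔxi

Substitution: /g/ → /ʃ/, giving /ʃʒɔʊvðfʊɔx/.
The consonants /ʃ/, /v/, /ð/, /x/ cannot be parsed into a legal (C)V(N) syllable (only a nasal (/m/, /n/, or /ŋ/) is licensed in coda position; onsets are limited to one consonant).
Epenthesis after each stranded consonant: /ʃ/ → /ʃi/, /v/ → /vi/, /ð/ → /ði/, /x/ → /xi/.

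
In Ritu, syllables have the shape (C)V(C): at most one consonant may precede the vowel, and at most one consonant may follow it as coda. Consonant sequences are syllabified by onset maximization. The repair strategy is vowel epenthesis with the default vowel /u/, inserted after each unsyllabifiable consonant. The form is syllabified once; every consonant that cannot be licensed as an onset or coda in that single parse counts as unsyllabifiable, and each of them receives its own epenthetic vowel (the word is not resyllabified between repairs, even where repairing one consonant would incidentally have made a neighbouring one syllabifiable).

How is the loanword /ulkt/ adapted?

ulkutu

The consonants /k/, /t/ cannot be parsed into a legal (C)V(C) syllable (at most one coda consonant is licensed; onsets are limited to one consonant).
Each unlicensed consonant becomes the onset of a new syllable: /k/ → /ku/, /t/ → /tu/.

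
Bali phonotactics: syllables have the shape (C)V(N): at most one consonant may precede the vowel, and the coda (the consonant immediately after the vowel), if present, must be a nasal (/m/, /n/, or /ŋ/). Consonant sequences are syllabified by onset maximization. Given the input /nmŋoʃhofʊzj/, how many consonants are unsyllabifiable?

The consonants /n/, /m/, /ʃ/, /z/, /j/ cannot be parsed into a legal (C)V(N) syllable (only a nasal (/m/, /n/, or /ŋ/) is licensed in coda position; onsets are limited to one consonant).

5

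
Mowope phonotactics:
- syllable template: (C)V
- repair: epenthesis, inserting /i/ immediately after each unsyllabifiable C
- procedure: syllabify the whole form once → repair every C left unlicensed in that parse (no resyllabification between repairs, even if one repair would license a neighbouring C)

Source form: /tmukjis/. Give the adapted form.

The consonants /t/, /k/, /s/ cannot be parsed into a legal (C)V syllable (no codas are permitted; onsets are limited to one consonant).
Inserting the epenthetic vowel yields /t/ → /ti/, /k/ → /ki/, /s/ → /si/.

timukijisi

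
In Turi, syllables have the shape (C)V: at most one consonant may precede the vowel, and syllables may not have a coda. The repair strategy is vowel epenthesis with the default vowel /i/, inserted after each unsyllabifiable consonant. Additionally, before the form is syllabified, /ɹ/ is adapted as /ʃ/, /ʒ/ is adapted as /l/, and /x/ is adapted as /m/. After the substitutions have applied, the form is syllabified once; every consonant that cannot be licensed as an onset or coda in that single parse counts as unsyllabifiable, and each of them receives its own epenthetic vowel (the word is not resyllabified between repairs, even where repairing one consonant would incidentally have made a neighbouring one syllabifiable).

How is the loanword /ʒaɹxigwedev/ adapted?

Substitution: /ʒ/ → /l/, /ɹ/ → /ʃ/, /x/ → /m/, giving /laʃmigwedev/.
Syllabifying with onset maximization leaves /ʃ/, /g/, /v/ stranded (no codas are permitted; onsets are limited to one consonant).
Each unlicensed consonant becomes the onset of a new syllable: /ʃ/ → /ʃi/, /g/ → /gi/, /v/ → /vi/.

laʃimigiwedevi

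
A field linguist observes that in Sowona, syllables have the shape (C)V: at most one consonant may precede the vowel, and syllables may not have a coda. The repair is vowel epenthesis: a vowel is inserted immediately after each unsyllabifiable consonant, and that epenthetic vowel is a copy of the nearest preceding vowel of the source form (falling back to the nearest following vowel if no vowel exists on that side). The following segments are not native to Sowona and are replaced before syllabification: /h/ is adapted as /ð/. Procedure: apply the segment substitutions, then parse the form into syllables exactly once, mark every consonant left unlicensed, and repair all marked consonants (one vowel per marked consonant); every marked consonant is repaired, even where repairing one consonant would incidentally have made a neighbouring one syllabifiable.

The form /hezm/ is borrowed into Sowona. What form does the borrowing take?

Substitution: /h/ → /ð/, giving /ðezm/.
The consonants /z/, /m/ cannot be parsed into a legal (C)V syllable (no codas are permitted; onsets are limited to one consonant).
Each unlicensed consonant becomes the onset of a new syllable: /z/ → /ze/, /m/ → /me/.

ðezeme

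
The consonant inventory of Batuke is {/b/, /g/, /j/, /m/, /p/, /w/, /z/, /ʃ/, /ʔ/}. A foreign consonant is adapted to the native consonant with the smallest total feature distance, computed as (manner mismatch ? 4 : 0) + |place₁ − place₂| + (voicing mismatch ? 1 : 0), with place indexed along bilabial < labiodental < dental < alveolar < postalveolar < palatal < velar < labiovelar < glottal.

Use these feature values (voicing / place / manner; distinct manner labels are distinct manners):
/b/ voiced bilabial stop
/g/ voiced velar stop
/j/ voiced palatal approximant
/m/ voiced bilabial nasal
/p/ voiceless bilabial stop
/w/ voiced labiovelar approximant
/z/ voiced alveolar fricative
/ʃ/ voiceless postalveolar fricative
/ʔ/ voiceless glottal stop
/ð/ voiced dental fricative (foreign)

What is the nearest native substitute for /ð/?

/z/ is closest: same manner (fricative), place distance 1 (dental→alveolar), same voicing; total 1. Next closest is /ʃ/ at distance 3.

z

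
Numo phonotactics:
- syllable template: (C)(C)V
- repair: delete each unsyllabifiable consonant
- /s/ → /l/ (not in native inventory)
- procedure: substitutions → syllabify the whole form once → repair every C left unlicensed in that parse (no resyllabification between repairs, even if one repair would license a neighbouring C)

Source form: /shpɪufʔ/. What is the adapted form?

hpɪu

Substitution: /s/ → /l/, giving /lhpɪufʔ/.
Syllabifying with onset maximization leaves /l/, /f/, /ʔ/ stranded (no codas are permitted; onsets may contain at most 2 consonants).
Deletion applies to /l/, /f/, /ʔ/.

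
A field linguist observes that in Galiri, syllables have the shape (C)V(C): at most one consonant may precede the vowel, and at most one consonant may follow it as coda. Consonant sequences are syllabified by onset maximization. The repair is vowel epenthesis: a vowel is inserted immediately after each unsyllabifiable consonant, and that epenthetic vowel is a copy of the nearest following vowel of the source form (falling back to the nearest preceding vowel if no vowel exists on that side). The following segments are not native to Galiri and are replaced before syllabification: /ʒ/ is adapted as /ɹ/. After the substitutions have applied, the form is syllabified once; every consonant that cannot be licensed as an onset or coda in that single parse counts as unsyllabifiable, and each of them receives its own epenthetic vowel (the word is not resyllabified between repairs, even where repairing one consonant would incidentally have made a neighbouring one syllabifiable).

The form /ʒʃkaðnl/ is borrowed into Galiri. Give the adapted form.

ɹaʃakaðnala

Substitution: /ʒ/ → /ɹ/, giving /ɹʃkaðnl/.
Syllabifying with onset maximization leaves /ɹ/, /ʃ/, /n/, /l/ stranded (at most one coda consonant is licensed; onsets are limited to one consonant).
Epenthesis after each stranded consonant: /ɹ/ → /ɹa/, /ʃ/ → /ʃa/, /n/ → /na/, /l/ → /la/.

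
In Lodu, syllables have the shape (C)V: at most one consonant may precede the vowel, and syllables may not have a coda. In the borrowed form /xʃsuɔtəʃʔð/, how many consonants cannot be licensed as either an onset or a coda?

Syllabifying with onset maximization leaves /x/, /ʃ/, /ʃ/, /ʔ/, /ð/ stranded (no codas are permitted; onsets are limited to one consonant).

5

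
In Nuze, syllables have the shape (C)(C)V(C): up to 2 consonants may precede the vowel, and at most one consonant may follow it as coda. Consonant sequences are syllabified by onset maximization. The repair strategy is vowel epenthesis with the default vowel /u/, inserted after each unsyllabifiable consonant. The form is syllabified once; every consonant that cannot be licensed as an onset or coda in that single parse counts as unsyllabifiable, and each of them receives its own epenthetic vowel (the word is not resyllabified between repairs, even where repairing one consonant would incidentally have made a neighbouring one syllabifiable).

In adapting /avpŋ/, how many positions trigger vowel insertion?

2

The unsyllabifiable consonants are /p/, /ŋ/; each receives one epenthetic vowel.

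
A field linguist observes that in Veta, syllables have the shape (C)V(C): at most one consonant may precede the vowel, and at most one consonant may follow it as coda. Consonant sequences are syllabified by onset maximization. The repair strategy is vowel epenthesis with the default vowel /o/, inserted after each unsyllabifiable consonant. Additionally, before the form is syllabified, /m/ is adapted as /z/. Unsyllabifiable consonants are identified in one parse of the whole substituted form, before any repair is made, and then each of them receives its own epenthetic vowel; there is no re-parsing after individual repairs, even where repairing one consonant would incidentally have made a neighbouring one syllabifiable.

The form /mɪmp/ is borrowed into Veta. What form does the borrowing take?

Substitution: /m/ → /z/, giving /zɪzp/.
The consonants /p/ cannot be parsed into a legal (C)V(C) syllable (at most one coda consonant is licensed; onsets are limited to one consonant).
Each unlicensed consonant becomes the onset of a new syllable: /p/ → /po/.

zɪzpo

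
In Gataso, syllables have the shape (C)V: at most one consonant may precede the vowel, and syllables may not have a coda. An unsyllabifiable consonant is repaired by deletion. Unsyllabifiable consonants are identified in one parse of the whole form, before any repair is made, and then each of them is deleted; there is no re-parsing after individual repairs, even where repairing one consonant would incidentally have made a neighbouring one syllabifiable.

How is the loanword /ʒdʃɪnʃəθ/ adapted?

Syllabifying with onset maximization leaves /ʒ/, /d/, /n/, /θ/ stranded (no codas are permitted; onsets are limited to one consonant).
Deleting the stranded consonants removes /ʒ/, /d/, /n/, /θ/.

ʃɪʃə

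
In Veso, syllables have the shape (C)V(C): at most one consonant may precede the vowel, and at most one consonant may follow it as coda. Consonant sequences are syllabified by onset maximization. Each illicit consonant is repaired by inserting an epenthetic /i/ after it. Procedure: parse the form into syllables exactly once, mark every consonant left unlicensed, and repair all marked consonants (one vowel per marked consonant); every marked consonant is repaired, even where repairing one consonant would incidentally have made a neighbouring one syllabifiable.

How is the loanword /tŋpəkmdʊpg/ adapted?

tiŋipəkmidʊpgi

The consonants /t/, /ŋ/, /m/, /g/ cannot be parsed into a legal (C)V(C) syllable (at most one coda consonant is licensed; onsets are limited to one consonant).
Each unlicensed consonant becomes the onset of a new syllable: /t/ → /ti/, /ŋ/ → /ŋi/, /m/ → /mi/, /g/ → /gi/.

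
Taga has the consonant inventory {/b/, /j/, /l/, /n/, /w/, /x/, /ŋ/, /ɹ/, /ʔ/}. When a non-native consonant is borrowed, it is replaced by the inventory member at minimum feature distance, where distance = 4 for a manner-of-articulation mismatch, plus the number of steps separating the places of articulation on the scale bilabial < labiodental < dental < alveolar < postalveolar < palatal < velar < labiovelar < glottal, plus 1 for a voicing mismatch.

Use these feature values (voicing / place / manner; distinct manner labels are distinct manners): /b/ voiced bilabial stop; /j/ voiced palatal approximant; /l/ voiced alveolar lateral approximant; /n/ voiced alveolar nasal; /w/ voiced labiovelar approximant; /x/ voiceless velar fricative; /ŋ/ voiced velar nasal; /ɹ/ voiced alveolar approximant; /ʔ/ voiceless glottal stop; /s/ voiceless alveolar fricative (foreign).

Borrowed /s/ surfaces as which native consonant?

/x/ is closest: same manner (fricative), place distance 3 (alveolar→velar), same voicing; total 3. Next closest is /l/ at distance 5.

x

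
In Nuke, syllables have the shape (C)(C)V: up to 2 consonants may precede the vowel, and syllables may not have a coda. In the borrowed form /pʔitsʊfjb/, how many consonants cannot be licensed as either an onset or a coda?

The consonants /f/, /j/, /b/ cannot be parsed into a legal (C)(C)V syllable (no codas are permitted; onsets may contain at most 2 consonants).

3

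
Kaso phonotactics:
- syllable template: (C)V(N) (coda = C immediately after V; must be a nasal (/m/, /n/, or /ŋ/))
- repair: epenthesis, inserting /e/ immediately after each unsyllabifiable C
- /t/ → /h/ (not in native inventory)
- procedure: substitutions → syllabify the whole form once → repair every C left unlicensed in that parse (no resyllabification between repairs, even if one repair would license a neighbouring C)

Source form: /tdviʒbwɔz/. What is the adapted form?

hedeviʒebewɔze

Substitution: /t/ → /h/, giving /hdviʒbwɔz/.
The consonants /h/, /d/, /ʒ/, /b/, /z/ cannot be parsed into a legal (C)V(N) syllable (only a nasal (/m/, /n/, or /ŋ/) is licensed in coda position; onsets are limited to one consonant).
Inserting the epenthetic vowel yields /h/ → /he/, /d/ → /de/, /ʒ/ → /ʒe/, /b/ → /be/, /z/ → /ze/.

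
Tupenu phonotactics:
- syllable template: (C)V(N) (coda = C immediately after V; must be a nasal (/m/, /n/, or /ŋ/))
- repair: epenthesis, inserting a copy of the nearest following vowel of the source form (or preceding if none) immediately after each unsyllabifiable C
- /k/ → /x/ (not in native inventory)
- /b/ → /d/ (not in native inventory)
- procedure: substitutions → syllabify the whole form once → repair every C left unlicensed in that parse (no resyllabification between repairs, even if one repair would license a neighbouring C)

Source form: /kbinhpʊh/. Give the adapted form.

Substitution: /k/ → /x/, /b/ → /d/, giving /xdinhpʊh/.
The consonants /x/, /h/, /h/ cannot be parsed into a legal (C)V(N) syllable (only a nasal (/m/, /n/, or /ŋ/) is licensed in coda position; onsets are limited to one consonant).
Each unlicensed consonant becomes the onset of a new syllable: /x/ → /xi/, /h/ → /hʊ/, /h/ → /hʊ/.

xidinhʊpʊhʊ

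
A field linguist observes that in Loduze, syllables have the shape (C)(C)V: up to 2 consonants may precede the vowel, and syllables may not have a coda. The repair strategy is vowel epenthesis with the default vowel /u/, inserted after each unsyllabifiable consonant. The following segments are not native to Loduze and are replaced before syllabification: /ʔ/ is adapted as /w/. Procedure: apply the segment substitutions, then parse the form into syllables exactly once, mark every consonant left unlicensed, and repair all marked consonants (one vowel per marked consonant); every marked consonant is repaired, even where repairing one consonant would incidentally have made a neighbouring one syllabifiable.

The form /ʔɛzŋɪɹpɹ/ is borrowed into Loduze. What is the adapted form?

wɛzŋɪɹupuɹu

Substitution: /ʔ/ → /w/, giving /wɛzŋɪɹpɹ/.
Syllabifying with onset maximization leaves /ɹ/, /p/, /ɹ/ stranded (no codas are permitted; onsets may contain at most 2 consonants).
Epenthesis after each stranded consonant: /ɹ/ → /ɹu/, /p/ → /pu/, /ɹ/ → /ɹu/.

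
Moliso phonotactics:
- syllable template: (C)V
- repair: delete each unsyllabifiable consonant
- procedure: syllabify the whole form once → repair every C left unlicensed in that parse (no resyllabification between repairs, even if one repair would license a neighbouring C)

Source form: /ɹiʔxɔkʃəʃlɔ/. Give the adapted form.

ɹixɔʃəlɔ

Syllabifying with onset maximization leaves /ʔ/, /k/, /ʃ/ stranded (no codas are permitted; onsets are limited to one consonant).
Each unlicensed consonant is deleted: /ʔ/, /k/, /ʃ/.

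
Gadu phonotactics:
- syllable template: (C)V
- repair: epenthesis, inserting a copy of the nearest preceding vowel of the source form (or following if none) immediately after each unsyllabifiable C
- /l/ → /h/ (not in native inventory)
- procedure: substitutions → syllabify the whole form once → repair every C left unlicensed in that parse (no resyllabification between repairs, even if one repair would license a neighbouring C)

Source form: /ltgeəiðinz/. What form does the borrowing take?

Substitution: /l/ → /h/, giving /htgeəiðinz/.
Syllabifying with onset maximization leaves /h/, /t/, /n/, /z/ stranded (no codas are permitted; onsets are limited to one consonant).
Each unlicensed consonant becomes the onset of a new syllable: /h/ → /he/, /t/ → /te/, /n/ → /ni/, /z/ → /zi/.

hetegeəiðinizi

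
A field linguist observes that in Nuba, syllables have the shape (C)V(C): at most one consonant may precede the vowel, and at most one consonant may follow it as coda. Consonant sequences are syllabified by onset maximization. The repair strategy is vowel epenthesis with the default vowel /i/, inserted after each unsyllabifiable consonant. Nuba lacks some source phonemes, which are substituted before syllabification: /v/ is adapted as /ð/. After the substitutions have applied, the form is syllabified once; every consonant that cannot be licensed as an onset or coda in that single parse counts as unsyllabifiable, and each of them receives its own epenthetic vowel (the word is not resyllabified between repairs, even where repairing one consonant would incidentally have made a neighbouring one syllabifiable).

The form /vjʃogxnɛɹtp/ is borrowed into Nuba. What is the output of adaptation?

ðijiʃogxinɛɹtipi

Substitution: /v/ → /ð/, giving /ðjʃogxnɛɹtp/.
Under (C)V(C), the unsyllabifiable consonants are /ð/, /j/, /x/, /t/, /p/ (at most one coda consonant is licensed; onsets are limited to one consonant).
Each unlicensed consonant becomes the onset of a new syllable: /ð/ → /ði/, /j/ → /ji/, /x/ → /xi/, /t/ → /ti/, /p/ → /pi/.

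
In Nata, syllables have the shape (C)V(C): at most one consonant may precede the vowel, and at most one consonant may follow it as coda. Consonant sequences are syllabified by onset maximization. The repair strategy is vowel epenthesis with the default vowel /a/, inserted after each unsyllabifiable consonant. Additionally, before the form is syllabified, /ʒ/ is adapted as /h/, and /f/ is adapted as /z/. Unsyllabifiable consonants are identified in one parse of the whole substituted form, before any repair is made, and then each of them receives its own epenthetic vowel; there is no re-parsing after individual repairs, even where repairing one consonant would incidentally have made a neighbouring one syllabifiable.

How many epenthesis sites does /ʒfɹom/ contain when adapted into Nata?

After substitution the input is /hzɹom/.
The unsyllabifiable consonants are /h/, /z/; each receives one epenthetic vowel.

2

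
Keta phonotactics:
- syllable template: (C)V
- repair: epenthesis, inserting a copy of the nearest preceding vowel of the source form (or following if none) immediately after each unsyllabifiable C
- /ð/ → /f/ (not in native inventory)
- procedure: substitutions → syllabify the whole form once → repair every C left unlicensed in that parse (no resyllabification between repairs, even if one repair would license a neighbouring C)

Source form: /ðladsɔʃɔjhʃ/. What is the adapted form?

faladasɔʃɔjɔhɔʃɔ

Substitution: /ð/ → /f/, giving /fladsɔʃɔjhʃ/.
Syllabifying with onset maximization leaves /f/, /d/, /j/, /h/, /ʃ/ stranded (no codas are permitted; onsets are limited to one consonant).
Each unlicensed consonant becomes the onset of a new syllable: /f/ → /fa/, /d/ → /da/, /j/ → /jɔ/, /h/ → /hɔ/, /ʃ/ → /ʃɔ/.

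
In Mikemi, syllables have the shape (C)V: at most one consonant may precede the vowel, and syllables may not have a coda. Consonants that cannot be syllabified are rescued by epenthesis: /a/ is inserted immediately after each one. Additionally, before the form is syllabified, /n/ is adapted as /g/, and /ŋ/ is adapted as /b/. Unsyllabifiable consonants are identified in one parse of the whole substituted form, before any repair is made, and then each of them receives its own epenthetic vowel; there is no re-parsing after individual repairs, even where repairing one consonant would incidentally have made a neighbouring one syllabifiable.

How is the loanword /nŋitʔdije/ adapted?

gabitaʔadije

Substitution: /n/ → /g/, /ŋ/ → /b/, giving /gbitʔdije/.
The consonants /g/, /t/, /ʔ/ cannot be parsed into a legal (C)V syllable (no codas are permitted; onsets are limited to one consonant).
Epenthesis after each stranded consonant: /g/ → /ga/, /t/ → /ta/, /ʔ/ → /ʔa/.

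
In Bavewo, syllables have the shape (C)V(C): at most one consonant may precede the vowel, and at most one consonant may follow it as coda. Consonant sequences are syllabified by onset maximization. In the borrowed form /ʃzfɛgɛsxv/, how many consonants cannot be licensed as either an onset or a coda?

Syllabifying with onset maximization leaves /ʃ/, /z/, /x/, /v/ stranded (at most one coda consonant is licensed; onsets are limited to one consonant).

4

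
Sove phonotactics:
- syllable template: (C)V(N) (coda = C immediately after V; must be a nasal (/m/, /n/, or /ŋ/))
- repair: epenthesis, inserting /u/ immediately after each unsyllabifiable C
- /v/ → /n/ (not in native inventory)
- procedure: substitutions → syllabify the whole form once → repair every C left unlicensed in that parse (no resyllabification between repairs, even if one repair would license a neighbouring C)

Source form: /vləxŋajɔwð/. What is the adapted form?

nuləxuŋajɔwuðu

Substitution: /v/ → /n/, giving /nləxŋajɔwð/.
The consonants /n/, /x/, /w/, /ð/ cannot be parsed into a legal (C)V(N) syllable (only a nasal (/m/, /n/, or /ŋ/) is licensed in coda position; onsets are limited to one consonant).
Epenthesis after each stranded consonant: /n/ → /nu/, /x/ → /xu/, /w/ → /wu/, /ð/ → /ðu/.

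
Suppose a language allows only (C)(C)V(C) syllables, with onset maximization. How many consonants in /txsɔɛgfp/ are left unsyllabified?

3

The consonants /t/, /f/, /p/ cannot be parsed into a legal (C)(C)V(C) syllable (at most one coda consonant is licensed; onsets may contain at most 2 consonants).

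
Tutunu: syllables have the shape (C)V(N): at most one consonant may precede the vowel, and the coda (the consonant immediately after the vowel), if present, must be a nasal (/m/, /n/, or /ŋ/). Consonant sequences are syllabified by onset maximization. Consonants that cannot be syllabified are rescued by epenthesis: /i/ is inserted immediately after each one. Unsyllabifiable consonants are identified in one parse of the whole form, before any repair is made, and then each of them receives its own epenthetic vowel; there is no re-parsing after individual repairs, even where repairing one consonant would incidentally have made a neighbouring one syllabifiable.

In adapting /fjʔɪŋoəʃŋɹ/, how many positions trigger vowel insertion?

5

The unsyllabifiable consonants are /f/, /j/, /ʃ/, /ŋ/, /ɹ/; each receives one epenthetic vowel.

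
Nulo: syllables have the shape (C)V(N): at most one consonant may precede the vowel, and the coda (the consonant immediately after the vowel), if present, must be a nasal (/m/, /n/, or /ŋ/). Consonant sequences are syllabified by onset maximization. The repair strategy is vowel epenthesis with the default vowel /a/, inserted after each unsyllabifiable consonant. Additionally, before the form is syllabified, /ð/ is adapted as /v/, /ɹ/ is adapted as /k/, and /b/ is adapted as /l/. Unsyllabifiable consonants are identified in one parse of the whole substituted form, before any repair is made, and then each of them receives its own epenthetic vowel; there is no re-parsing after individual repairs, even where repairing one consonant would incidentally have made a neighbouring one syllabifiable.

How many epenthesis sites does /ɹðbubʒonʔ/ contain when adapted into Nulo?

After substitution the input is /kvlulʒonʔ/.
The unsyllabifiable consonants are /k/, /v/, /l/, /ʔ/; each receives one epenthetic vowel.

4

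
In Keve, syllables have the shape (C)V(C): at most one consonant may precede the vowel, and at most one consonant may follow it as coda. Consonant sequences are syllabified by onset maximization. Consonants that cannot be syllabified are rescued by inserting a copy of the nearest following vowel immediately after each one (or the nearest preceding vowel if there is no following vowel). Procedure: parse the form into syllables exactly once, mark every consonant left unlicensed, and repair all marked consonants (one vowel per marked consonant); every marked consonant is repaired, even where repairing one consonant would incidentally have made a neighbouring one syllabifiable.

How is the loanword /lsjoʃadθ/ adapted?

The consonants /l/, /s/, /θ/ cannot be parsed into a legal (C)V(C) syllable (at most one coda consonant is licensed; onsets are limited to one consonant).
Each unlicensed consonant becomes the onset of a new syllable: /l/ → /lo/, /s/ → /so/, /θ/ → /θa/.

losojoʃadθa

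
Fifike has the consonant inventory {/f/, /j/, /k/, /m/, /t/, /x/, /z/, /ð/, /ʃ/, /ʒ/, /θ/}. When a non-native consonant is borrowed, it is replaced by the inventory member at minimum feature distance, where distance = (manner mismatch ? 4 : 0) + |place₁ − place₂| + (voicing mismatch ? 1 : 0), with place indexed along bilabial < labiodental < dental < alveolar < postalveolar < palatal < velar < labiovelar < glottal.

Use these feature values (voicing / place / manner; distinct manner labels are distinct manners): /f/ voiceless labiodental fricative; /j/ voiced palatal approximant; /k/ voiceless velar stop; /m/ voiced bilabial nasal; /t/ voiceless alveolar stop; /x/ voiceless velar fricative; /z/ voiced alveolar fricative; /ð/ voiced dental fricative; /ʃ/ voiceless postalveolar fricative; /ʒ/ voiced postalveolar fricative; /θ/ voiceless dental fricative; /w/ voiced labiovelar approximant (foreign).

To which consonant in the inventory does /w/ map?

/j/ is closest: same manner (approximant), place distance 2 (labiovelar→palatal), same voicing; total 2. Next closest is /k/ at distance 6.

j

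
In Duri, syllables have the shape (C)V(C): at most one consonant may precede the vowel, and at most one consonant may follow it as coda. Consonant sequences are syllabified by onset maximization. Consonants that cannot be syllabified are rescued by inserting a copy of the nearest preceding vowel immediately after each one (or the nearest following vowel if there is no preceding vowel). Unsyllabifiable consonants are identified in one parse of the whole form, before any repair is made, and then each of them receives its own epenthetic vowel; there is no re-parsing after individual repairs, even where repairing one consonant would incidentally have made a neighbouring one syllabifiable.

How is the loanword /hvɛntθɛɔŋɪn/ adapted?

hɛvɛntɛθɛɔŋɪn

Under (C)V(C), the unsyllabifiable consonants are /h/, /t/ (at most one coda consonant is licensed; onsets are limited to one consonant).
Inserting the epenthetic vowel yields /h/ → /hɛ/, /t/ → /tɛ/.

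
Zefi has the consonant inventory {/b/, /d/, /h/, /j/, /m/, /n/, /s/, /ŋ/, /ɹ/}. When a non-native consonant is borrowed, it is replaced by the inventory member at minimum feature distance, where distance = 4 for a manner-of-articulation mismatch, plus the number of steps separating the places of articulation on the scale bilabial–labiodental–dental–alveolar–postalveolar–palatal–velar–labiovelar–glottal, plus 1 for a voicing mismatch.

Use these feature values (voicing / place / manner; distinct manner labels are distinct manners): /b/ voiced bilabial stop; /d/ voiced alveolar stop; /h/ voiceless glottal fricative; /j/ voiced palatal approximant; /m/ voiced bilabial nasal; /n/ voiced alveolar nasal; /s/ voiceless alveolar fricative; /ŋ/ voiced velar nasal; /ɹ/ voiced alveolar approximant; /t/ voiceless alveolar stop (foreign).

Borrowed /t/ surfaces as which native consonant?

d

/d/ is closest: same manner (stop), place distance 0 (alveolar→alveolar), voicing differs (+1); total 1. Next closest is /b/ at distance 4.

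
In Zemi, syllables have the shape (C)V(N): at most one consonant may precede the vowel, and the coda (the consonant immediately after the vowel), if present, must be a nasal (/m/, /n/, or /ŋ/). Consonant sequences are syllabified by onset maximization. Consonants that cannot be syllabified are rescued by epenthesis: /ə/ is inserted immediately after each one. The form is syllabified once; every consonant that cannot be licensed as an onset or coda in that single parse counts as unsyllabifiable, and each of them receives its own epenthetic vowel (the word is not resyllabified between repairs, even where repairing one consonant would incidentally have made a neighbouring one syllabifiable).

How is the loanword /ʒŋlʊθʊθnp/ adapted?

ʒəŋəlʊθʊθənəpə

Syllabifying with onset maximization leaves /ʒ/, /ŋ/, /θ/, /n/, /p/ stranded (only a nasal (/m/, /n/, or /ŋ/) is licensed in coda position; onsets are limited to one consonant).
Each unlicensed consonant becomes the onset of a new syllable: /ʒ/ → /ʒə/, /ŋ/ → /ŋə/, /θ/ → /θə/, /n/ → /nə/, /p/ → /pə/.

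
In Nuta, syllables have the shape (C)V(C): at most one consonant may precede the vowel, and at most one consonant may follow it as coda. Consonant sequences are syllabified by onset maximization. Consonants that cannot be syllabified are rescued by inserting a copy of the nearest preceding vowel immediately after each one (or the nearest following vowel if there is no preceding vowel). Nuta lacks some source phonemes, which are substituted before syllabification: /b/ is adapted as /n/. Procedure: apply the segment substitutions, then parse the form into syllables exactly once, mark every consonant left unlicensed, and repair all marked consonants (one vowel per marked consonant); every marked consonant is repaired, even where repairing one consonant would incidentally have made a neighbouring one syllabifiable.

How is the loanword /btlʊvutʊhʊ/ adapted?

Substitution: /b/ → /n/, giving /ntlʊvutʊhʊ/.
Syllabifying with onset maximization leaves /n/, /t/ stranded (at most one coda consonant is licensed; onsets are limited to one consonant).
Inserting the epenthetic vowel yields /n/ → /nʊ/, /t/ → /tʊ/.

nʊtʊlʊvutʊhʊ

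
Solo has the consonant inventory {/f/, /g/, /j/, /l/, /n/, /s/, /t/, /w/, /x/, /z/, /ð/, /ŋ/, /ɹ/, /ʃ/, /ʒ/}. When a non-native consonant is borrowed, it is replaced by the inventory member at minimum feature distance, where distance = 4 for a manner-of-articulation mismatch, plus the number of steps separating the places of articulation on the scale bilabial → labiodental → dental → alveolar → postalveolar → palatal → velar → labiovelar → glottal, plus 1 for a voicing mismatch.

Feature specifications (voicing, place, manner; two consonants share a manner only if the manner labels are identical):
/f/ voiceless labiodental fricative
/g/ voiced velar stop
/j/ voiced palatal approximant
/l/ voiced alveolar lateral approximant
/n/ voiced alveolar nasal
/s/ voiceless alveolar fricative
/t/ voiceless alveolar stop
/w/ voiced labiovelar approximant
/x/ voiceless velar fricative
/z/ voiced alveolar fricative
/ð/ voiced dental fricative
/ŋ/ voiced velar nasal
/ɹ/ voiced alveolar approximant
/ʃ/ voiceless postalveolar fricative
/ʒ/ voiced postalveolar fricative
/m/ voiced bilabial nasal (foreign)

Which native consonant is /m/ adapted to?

/n/ is closest: same manner (nasal), place distance 3 (bilabial→alveolar), same voicing; total 3. Next closest is /f/ at distance 6.

n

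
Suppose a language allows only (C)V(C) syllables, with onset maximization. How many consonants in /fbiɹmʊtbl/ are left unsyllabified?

The consonants /f/, /b/, /l/ cannot be parsed into a legal (C)V(C) syllable (at most one coda consonant is licensed; onsets are limited to one consonant).

3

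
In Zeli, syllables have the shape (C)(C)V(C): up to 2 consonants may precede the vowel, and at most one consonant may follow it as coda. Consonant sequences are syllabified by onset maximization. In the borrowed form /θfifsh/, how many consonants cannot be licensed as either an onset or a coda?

2

Syllabifying with onset maximization leaves /s/, /h/ stranded (at most one coda consonant is licensed; onsets may contain at most 2 consonants).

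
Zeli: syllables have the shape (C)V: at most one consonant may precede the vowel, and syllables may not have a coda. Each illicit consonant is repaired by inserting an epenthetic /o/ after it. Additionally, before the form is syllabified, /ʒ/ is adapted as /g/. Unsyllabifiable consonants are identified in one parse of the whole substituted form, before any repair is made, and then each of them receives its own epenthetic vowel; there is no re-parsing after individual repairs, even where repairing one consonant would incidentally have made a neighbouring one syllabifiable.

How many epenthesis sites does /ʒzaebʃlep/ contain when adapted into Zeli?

After substitution the input is /gzaebʃlep/.
The unsyllabifiable consonants are /g/, /b/, /ʃ/, /p/; each receives one epenthetic vowel.

4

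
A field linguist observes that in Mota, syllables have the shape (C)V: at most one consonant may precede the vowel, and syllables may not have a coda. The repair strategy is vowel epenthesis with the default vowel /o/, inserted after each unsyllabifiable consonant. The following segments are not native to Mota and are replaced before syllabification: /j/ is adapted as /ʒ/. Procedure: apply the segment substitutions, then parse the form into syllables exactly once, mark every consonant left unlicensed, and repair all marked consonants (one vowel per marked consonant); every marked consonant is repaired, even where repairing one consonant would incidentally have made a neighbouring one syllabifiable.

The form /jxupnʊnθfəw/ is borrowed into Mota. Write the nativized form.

Substitution: /j/ → /ʒ/, giving /ʒxupnʊnθfəw/.
Under (C)V, the unsyllabifiable consonants are /ʒ/, /p/, /n/, /θ/, /w/ (no codas are permitted; onsets are limited to one consonant).
Each unlicensed consonant becomes the onset of a new syllable: /ʒ/ → /ʒo/, /p/ → /po/, /n/ → /no/, /θ/ → /θo/, /w/ → /wo/.

ʒoxuponʊnoθofəwo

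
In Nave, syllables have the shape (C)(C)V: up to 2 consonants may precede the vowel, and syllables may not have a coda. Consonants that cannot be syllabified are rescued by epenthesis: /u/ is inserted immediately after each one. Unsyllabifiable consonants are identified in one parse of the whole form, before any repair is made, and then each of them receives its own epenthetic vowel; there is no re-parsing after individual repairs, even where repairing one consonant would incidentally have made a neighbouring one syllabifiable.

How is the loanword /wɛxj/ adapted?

Syllabifying with onset maximization leaves /x/, /j/ stranded (no codas are permitted; onsets may contain at most 2 consonants).
Inserting the epenthetic vowel yields /x/ → /xu/, /j/ → /ju/.

wɛxuju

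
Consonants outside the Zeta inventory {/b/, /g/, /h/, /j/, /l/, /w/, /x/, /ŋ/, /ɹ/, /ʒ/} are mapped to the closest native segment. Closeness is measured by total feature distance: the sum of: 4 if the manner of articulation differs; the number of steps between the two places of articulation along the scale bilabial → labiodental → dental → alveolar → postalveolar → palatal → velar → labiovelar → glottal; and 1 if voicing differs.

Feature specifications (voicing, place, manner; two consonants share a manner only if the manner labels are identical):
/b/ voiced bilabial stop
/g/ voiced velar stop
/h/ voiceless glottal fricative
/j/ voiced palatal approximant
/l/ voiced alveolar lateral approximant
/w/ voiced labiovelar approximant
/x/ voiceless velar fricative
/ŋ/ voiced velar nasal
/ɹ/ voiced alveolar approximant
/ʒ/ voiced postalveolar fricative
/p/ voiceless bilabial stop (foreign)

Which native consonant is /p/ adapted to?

/b/ is closest: same manner (stop), place distance 0 (bilabial→bilabial), voicing differs (+1); total 1. Next closest is /g/ at distance 7.

b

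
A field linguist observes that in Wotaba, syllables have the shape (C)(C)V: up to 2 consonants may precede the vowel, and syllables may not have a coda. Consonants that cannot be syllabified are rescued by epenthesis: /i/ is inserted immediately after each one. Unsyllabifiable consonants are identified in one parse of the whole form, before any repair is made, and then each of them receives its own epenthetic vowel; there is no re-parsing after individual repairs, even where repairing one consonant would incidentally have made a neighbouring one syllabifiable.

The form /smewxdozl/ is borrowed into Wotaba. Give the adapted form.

smewixdozili

Syllabifying with onset maximization leaves /w/, /z/, /l/ stranded (no codas are permitted; onsets may contain at most 2 consonants).
Epenthesis after each stranded consonant: /w/ → /wi/, /z/ → /zi/, /l/ → /li/.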